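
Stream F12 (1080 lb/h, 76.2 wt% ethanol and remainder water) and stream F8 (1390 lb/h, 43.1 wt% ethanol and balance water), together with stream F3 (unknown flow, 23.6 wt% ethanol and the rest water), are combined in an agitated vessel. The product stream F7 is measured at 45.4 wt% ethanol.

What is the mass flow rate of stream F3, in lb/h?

Let F3 be the unknown flow. Total out = 2470 + F3.
ethanol balance: 1422.1 + 0.236·F3 = 0.454·(2470 + F3)
(0.236 − 0.454)·F3 = 0.454×2470 − 1422.1 = -300.67
F3 = -300.67 / -0.218 = 1379.2 lb/h

1379 lb/h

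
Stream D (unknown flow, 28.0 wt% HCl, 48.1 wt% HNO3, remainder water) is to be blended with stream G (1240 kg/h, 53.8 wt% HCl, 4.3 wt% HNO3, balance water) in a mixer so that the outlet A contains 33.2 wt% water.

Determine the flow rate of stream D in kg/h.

Let D be the unknown flow. Total out = 1240 + D.
water balance: 519.56 + 0.239·D = 0.332·(1240 + D)
(0.239 − 0.332)·D = 0.332×1240 − 519.56 = -107.88
D = -107.88 / -0.093 = 1160 kg/h

1160 kg/h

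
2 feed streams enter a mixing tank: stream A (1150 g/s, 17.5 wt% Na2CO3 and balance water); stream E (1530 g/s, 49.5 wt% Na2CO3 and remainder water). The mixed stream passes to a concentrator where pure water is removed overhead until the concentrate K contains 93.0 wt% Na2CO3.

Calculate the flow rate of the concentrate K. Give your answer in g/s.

Na2CO3 entering = 1150×0.175 + 1530×0.495 = 958.6 g/s.
All Na2CO3 reports to K, so K = 958.6/0.930 = 1030.8 g/s.

1031 g/s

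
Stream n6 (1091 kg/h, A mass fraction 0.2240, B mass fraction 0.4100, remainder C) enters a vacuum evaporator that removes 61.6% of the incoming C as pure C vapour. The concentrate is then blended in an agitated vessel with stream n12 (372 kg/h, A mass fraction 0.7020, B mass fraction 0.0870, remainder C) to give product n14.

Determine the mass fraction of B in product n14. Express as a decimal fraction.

0.3941

Vapour removed = 0.616×0.366×1091 = 245.97 kg/h; concentrate = 845.03 kg/h.
B reaching the mixer = 447.31 (from concentrate) + 372×0.087 = 479.67 kg/h.
Product flow = 845.03 + 372 = 1217 kg/h; B fraction = 0.3941.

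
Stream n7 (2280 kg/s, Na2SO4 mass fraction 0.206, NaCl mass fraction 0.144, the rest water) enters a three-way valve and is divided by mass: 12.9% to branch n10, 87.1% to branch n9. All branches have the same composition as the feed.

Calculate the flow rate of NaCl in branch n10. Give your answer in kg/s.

Branch n10 total = 0.129×2280 = 294.12 kg/s.
NaCl in n10 = 0.144×294.12 = 42.353 kg/s.

42.35 kg/s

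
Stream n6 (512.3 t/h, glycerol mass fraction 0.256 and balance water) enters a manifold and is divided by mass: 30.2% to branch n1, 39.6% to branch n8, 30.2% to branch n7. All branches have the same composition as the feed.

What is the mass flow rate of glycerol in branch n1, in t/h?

Branch n1 total = 0.302×512.3 = 154.71 t/h.
glycerol in n1 = 0.256×154.71 = 39.607 t/h.

39.61 t/h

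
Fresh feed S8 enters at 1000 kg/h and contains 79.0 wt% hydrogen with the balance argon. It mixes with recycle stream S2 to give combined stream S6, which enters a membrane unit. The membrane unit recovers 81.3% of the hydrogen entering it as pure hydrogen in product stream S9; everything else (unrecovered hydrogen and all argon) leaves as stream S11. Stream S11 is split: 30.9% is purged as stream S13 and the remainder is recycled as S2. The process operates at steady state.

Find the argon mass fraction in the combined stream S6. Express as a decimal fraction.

0.428

argon enters only via S8 and leaves only via the purge: 1000×0.210 = 0.309×(argon in S11), and the membrane unit passes all argon, so argon in S6 = argon in S11 = 679.61 kg/h.
hydrogen in S6: m_A = 1000×0.790 + (1−0.309)·(1−0.813)·m_A, so m_A = 790/0.8708 = 907.23 kg/h.
S6 = 907.23 + 679.61 = 1586.8 kg/h.
argon fraction in S6 = 679.61/1586.8 = 0.428.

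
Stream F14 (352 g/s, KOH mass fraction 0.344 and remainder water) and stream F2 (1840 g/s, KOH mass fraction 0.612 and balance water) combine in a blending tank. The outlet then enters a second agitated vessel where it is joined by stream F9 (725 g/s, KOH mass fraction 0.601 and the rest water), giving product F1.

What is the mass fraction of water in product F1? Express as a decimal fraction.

Overall, product flow = 2917 g/s.
water in = 352×0.656 + 1840×0.388 + 725×0.399 = 1234.1 g/s.
water fraction in F1 = 0.423.

0.423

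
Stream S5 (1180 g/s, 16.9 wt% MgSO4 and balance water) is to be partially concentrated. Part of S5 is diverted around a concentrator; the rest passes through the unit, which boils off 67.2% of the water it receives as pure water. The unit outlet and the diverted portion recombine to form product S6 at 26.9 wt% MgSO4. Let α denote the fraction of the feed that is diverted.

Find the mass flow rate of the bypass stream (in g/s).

All 1180×0.169 = 199.42 g/s of MgSO4 reaches S6, so S6 = 199.42/0.269 = 741.34 g/s and vapour = 438.66 g/s.
The evaporator receives (1−α)·1180 of feed at 0.831 water and removes 0.672 of that water:
0.672×0.831×(1−α)×1180 = 438.66
(1−α) = 438.66/658.95 = 0.6657;  α = 0.3343.
Bypass flow = 0.3343×1180 = 394.48 g/s.

394.5 g/s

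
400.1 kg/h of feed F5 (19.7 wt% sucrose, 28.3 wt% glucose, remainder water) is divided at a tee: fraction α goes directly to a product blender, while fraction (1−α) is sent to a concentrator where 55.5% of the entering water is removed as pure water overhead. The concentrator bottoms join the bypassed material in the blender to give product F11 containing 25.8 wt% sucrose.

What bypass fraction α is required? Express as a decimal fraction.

0.181

All 400.1×0.197 = 78.82 kg/h of sucrose reaches F11, so F11 = 78.82/0.258 = 305.5 kg/h and vapour = 94.597 kg/h.
The evaporator receives (1−α)·400.1 of feed at 0.520 water and removes 0.555 of that water:
0.555×0.520×(1−α)×400.1 = 94.597
(1−α) = 94.597/115.47 = 0.8192;  α = 0.1808.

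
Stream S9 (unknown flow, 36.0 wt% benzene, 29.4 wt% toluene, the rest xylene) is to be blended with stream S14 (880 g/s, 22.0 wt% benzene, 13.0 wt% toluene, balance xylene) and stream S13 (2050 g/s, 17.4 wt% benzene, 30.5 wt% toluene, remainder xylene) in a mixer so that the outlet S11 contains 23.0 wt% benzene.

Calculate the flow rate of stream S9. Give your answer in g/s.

Let S9 be the unknown flow. Total out = 2930 + S9.
benzene balance: 550.3 + 0.360·S9 = 0.230·(2930 + S9)
(0.360 − 0.230)·S9 = 0.230×2930 − 550.3 = 123.6
S9 = 123.6 / 0.130 = 950.77 g/s

950.8 g/s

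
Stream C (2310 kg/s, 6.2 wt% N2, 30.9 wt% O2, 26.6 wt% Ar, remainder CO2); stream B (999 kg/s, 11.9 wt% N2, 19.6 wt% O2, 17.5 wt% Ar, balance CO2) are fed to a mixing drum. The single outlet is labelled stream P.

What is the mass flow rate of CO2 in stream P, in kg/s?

CO2 out = CO2 in = 2310×0.363 + 999×0.510 = 1348 kg/s.

1348 kg/s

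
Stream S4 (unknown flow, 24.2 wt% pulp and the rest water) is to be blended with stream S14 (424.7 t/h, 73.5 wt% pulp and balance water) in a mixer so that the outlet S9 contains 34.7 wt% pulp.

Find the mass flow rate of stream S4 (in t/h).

1569 t/h

Let S4 be the unknown flow. Total out = 424.7 + S4.
pulp balance: 312.15 + 0.242·S4 = 0.347·(424.7 + S4)
(0.242 − 0.347)·S4 = 0.347×424.7 − 312.15 = -164.78
S4 = -164.78 / -0.105 = 1569.4 t/h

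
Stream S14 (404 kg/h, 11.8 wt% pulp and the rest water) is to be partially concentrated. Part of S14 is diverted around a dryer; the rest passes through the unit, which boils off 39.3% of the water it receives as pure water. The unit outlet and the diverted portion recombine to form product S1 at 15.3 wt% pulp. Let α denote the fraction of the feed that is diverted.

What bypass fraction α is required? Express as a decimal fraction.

All 404×0.118 = 47.672 kg/h of pulp reaches S1, so S1 = 47.672/0.153 = 311.58 kg/h and vapour = 92.418 kg/h.
The evaporator receives (1−α)·404 of feed at 0.882 water and removes 0.393 of that water:
0.393×0.882×(1−α)×404 = 92.418
(1−α) = 92.418/140.04 = 0.6600;  α = 0.3400.

0.340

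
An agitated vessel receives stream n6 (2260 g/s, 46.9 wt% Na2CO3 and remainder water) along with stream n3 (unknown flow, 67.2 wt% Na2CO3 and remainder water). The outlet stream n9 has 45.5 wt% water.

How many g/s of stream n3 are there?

1352 g/s

Let n3 be the unknown flow. Total out = 2260 + n3.
water balance: 1200.1 + 0.328·n3 = 0.455·(2260 + n3)
(0.328 − 0.455)·n3 = 0.455×2260 − 1200.1 = -171.76
n3 = -171.76 / -0.127 = 1352.4 g/s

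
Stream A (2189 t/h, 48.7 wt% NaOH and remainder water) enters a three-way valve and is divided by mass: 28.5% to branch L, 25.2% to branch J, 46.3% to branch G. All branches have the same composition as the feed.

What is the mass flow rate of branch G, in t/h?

Branch G flow = 0.463×2189 = 1013.5 t/h.

1014 t/h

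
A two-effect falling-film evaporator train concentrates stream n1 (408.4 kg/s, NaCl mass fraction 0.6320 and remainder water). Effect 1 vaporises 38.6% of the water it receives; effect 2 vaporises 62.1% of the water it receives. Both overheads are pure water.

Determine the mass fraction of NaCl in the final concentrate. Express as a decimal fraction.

0.8807

water in feed = 408.4×0.368 = 150.29 kg/s.
After stage 1: water left = (1−0.386)×150.29 = 92.279; stream total = 350.39 kg/s.
After stage 2: water left = (1−0.621)×92.279 = 34.974; final concentrate = 293.08 kg/s.
NaCl fraction = 258.11/293.08 = 0.8807.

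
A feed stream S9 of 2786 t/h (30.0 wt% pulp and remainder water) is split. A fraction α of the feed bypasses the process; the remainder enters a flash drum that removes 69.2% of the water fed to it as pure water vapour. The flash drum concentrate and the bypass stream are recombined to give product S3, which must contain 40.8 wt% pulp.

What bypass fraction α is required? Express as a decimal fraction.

0.454

All 2786×0.300 = 835.8 t/h of pulp reaches S3, so S3 = 835.8/0.408 = 2048.5 t/h and vapour = 737.47 t/h.
The evaporator receives (1−α)·2786 of feed at 0.700 water and removes 0.692 of that water:
0.692×0.700×(1−α)×2786 = 737.47
(1−α) = 737.47/1349.5 = 0.5465;  α = 0.4535.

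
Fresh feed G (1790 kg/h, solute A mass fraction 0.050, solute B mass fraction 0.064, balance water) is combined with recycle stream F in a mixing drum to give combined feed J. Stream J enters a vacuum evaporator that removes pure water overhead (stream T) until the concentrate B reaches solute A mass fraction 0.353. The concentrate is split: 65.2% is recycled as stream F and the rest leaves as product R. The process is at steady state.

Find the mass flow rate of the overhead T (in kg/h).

Overall solute A balance (none leaves overhead): solute A in fresh feed = solute A in product, i.e. 1790×0.050 = (1−0.652)·B·0.353.
B = 89.5/(0.353×0.348) = 728.57 kg/h.
Recycle F = 0.652×728.57 = 475.03 kg/h.
Combined feed J = 1790 + 475.03 = 2265 kg/h.
Overhead T = J − B = 2265 − 728.57 = 1536.5 kg/h.

1536 kg/h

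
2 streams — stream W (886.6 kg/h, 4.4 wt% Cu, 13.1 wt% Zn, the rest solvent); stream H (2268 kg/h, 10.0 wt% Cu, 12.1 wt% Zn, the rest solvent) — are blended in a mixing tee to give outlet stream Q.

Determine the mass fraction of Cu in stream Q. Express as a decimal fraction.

Total flow out = 886.6 + 2268 = 3154.6 kg/h.
Cu in = 886.6×0.044 + 2268×0.100 = 265.81 kg/h.
Cu mass fraction in Q = 265.81/3154.6 = 0.0843.

0.0843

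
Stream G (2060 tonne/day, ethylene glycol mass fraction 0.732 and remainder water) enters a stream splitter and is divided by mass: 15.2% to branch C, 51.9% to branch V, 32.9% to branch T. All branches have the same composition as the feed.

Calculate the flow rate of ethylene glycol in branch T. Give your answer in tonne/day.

496.1 tonne/day

Branch T total = 0.329×2060 = 677.74 tonne/day.
ethylene glycol in T = 0.732×677.74 = 496.11 tonne/day.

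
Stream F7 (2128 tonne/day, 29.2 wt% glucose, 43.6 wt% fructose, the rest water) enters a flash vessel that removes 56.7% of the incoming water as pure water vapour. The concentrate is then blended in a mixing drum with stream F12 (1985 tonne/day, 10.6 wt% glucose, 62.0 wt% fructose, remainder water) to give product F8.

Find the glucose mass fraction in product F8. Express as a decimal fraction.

Vapour removed = 0.567×0.272×2128 = 328.19 tonne/day; concentrate = 1799.8 tonne/day.
glucose reaching the mixer = 621.38 (from concentrate) + 1985×0.106 = 831.79 tonne/day.
Product flow = 1799.8 + 1985 = 3784.8 tonne/day; glucose fraction = 0.2198.

0.2198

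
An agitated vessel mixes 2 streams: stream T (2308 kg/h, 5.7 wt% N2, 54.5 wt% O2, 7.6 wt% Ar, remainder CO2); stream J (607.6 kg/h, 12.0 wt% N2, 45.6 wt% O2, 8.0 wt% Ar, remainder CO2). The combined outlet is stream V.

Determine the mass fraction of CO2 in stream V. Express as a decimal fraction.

Total flow out = 2308 + 607.6 = 2915.6 kg/h.
CO2 in = 2308×0.322 + 607.6×0.344 = 952.19 kg/h.
CO2 mass fraction in V = 952.19/2915.6 = 0.327.

0.327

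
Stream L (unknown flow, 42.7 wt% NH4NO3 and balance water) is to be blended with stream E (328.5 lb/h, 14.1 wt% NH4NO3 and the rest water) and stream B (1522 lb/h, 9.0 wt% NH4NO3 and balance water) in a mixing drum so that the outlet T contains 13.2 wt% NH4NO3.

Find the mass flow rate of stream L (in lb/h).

206.7 lb/h

Let L be the unknown flow. Total out = 1850.5 + L.
NH4NO3 balance: 183.3 + 0.427·L = 0.132·(1850.5 + L)
(0.427 − 0.132)·L = 0.132×1850.5 − 183.3 = 60.968
L = 60.968 / 0.295 = 206.67 lb/h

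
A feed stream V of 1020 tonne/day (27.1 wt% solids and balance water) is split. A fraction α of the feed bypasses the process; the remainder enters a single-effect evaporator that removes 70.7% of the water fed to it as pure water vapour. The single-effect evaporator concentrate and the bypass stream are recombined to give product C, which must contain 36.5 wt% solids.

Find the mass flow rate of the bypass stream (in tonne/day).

All 1020×0.271 = 276.42 tonne/day of solids reaches C, so C = 276.42/0.365 = 757.32 tonne/day and vapour = 262.68 tonne/day.
The evaporator receives (1−α)·1020 of feed at 0.729 water and removes 0.707 of that water:
0.707×0.729×(1−α)×1020 = 262.68
(1−α) = 262.68/525.71 = 0.4997;  α = 0.5003.
Bypass flow = 0.5003×1020 = 510.33 tonne/day.

510.3 tonne/day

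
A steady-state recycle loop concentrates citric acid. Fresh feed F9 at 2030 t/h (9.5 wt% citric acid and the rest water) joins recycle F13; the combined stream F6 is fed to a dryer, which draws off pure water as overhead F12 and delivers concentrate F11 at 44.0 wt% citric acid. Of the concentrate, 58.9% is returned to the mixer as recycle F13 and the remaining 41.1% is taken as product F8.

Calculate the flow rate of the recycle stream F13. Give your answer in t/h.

628.1 t/h

Overall citric acid balance (none leaves overhead): citric acid in fresh feed = citric acid in product, i.e. 2030×0.095 = (1−0.589)·F11·0.440.
F11 = 192.85/(0.440×0.411) = 1066.4 t/h.
Recycle F13 = 0.589×1066.4 = 628.12 t/h.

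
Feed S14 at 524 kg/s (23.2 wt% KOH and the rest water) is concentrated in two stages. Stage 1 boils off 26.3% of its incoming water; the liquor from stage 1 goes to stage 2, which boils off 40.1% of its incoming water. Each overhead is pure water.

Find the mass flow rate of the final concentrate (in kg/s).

299.2 kg/s

water in feed = 524×0.768 = 402.43 kg/s.
After stage 1: water left = (1−0.263)×402.43 = 296.59; stream total = 418.16 kg/s.
After stage 2: water left = (1−0.401)×296.59 = 177.66; final concentrate = 299.23 kg/s.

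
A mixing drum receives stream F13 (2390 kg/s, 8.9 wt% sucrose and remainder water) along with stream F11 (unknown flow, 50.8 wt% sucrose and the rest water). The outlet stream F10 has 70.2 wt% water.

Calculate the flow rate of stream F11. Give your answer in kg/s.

2379 kg/s

Let F11 be the unknown flow. Total out = 2390 + F11.
water balance: 2177.3 + 0.492·F11 = 0.702·(2390 + F11)
(0.492 − 0.702)·F11 = 0.702×2390 − 2177.3 = -499.51
F11 = -499.51 / -0.210 = 2378.6 kg/s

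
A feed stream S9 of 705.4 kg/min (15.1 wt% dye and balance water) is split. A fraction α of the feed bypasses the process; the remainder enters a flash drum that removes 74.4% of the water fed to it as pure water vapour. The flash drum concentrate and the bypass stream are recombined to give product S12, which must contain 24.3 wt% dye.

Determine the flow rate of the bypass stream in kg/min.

282.6 kg/min

All 705.4×0.151 = 106.52 kg/min of dye reaches S12, so S12 = 106.52/0.243 = 438.33 kg/min and vapour = 267.07 kg/min.
The evaporator receives (1−α)·705.4 of feed at 0.849 water and removes 0.744 of that water:
0.744×0.849×(1−α)×705.4 = 267.07
(1−α) = 267.07/445.57 = 0.5994;  α = 0.4006.
Bypass flow = 0.4006×705.4 = 282.6 kg/min.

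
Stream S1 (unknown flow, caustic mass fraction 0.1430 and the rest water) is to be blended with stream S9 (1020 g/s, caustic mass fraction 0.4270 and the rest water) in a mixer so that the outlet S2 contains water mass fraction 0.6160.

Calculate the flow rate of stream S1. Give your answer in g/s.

182 g/s

Let S1 be the unknown flow. Total out = 1020 + S1.
water balance: 584.46 + 0.857·S1 = 0.616·(1020 + S1)
(0.857 − 0.616)·S1 = 0.616×1020 − 584.46 = 43.86
S1 = 43.86 / 0.241 = 181.99 g/s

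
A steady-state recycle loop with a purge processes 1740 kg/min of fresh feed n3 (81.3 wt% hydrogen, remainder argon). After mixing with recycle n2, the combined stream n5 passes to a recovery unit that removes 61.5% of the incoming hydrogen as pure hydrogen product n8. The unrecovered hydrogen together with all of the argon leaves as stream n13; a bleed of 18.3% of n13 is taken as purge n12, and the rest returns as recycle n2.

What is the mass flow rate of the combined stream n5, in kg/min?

3842 kg/min

argon enters only via n3 and leaves only via the purge: 1740×0.187 = 0.183×(argon in n13), and the recovery unit passes all argon, so argon in n5 = argon in n13 = 1778 kg/min.
hydrogen in n5: m_A = 1740×0.813 + (1−0.183)·(1−0.615)·m_A, so m_A = 1414.6/0.6855 = 2063.8 kg/min.
n5 = 2063.8 + 1778 = 3841.8 kg/min.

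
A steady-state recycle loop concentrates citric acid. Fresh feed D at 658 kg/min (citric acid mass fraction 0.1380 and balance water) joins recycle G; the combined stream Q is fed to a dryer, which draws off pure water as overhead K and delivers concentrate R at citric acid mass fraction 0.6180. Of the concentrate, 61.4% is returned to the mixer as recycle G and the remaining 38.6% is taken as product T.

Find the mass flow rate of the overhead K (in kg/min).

Overall citric acid balance (none leaves overhead): citric acid in fresh feed = citric acid in product, i.e. 658×0.138 = (1−0.614)·R·0.618.
R = 90.804/(0.618×0.386) = 380.65 kg/min.
Recycle G = 0.614×380.65 = 233.72 kg/min.
Combined feed Q = 658 + 233.72 = 891.72 kg/min.
Overhead K = Q − R = 891.72 − 380.65 = 511.07 kg/min.

511.1 kg/min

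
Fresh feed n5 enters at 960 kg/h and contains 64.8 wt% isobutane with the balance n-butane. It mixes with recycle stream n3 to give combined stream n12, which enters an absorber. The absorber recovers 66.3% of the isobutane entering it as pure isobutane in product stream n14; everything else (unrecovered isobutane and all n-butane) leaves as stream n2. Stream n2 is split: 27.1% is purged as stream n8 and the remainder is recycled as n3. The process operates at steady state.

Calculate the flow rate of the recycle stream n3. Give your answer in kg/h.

n-butane enters only via n5 and leaves only via the purge: 960×0.352 = 0.271×(n-butane in n2), and the absorber passes all n-butane, so n-butane in n12 = n-butane in n2 = 1246.9 kg/h.
isobutane in n12: m_A = 960×0.648 + (1−0.271)·(1−0.663)·m_A, so m_A = 622.08/0.7543 = 824.68 kg/h.
n2 = (1−0.663)×824.68 + 1246.9 = 1524.9 kg/h.
Recycle n3 = (1−0.271)×1524.9 = 1111.6 kg/h.

1112 kg/h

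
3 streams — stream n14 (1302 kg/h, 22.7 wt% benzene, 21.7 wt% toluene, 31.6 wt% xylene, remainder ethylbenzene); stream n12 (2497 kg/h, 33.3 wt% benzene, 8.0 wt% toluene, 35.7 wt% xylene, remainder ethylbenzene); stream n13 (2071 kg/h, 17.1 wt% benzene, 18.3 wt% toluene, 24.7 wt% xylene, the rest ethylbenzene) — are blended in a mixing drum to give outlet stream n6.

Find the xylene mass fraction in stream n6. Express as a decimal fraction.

0.309

Total flow out = 1302 + 2497 + 2071 = 5870 kg/h.
xylene in = 1302×0.316 + 2497×0.357 + 2071×0.247 = 1814.4 kg/h.
xylene mass fraction in n6 = 1814.4/5870 = 0.309.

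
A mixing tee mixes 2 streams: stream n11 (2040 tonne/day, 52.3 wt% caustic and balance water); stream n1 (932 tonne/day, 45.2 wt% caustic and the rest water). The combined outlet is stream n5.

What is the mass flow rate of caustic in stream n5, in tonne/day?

caustic out = caustic in = 2040×0.523 + 932×0.452 = 1488.2 tonne/day.

1488 tonne/day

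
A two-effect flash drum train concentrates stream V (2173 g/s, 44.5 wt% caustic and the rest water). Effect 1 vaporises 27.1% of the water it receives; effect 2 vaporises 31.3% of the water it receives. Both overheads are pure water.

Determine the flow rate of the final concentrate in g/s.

water in feed = 2173×0.555 = 1206 g/s.
After stage 1: water left = (1−0.271)×1206 = 879.18; stream total = 1846.2 g/s.
After stage 2: water left = (1−0.313)×879.18 = 604; final concentrate = 1571 g/s.

1571 g/s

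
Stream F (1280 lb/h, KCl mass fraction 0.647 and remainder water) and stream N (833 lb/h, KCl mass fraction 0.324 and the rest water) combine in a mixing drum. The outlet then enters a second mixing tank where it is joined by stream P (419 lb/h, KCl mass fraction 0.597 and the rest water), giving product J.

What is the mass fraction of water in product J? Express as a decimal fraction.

Overall, product flow = 2532 lb/h.
water in = 1280×0.353 + 833×0.676 + 419×0.403 = 1183.8 lb/h.
water fraction in J = 0.468.

0.468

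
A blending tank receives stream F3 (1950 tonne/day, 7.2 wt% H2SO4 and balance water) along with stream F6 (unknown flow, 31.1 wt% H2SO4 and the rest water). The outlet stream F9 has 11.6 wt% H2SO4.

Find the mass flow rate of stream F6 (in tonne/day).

440 tonne/day

Let F6 be the unknown flow. Total out = 1950 + F6.
H2SO4 balance: 140.4 + 0.311·F6 = 0.116·(1950 + F6)
(0.311 − 0.116)·F6 = 0.116×1950 − 140.4 = 85.8
F6 = 85.8 / 0.195 = 440 tonne/day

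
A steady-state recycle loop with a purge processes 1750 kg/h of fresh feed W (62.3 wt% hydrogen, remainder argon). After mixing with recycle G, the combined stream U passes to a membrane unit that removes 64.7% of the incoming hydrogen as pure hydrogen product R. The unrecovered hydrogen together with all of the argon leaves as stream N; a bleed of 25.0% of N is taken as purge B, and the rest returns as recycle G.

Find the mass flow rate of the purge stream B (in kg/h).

argon enters only via W and leaves only via the purge: 1750×0.377 = 0.250×(argon in N), and the membrane unit passes all argon, so argon in U = argon in N = 2639 kg/h.
hydrogen in U: m_A = 1750×0.623 + (1−0.250)·(1−0.647)·m_A, so m_A = 1090.2/0.7352 = 1482.8 kg/h.
N = (1−0.647)×1482.8 + 2639 = 3162.4 kg/h.
Purge B = 0.250×3162.4 = 790.61 kg/h.

790.6 kg/h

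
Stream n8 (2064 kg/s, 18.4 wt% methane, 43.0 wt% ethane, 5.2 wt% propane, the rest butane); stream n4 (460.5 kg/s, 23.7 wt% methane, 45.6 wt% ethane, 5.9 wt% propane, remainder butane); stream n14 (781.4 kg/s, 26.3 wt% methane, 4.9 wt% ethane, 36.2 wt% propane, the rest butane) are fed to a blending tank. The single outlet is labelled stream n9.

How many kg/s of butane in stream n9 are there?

1058 kg/s

butane out = butane in = 2064×0.334 + 460.5×0.248 + 781.4×0.326 = 1058.3 kg/s.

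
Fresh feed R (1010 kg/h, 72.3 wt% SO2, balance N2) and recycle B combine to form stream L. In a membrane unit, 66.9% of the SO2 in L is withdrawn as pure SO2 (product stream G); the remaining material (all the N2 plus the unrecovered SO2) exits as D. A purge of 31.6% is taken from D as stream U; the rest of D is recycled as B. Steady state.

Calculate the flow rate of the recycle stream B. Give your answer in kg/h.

N2 enters only via R and leaves only via the purge: 1010×0.277 = 0.316×(N2 in D), and the membrane unit passes all N2, so N2 in L = N2 in D = 885.35 kg/h.
SO2 in L: m_A = 1010×0.723 + (1−0.316)·(1−0.669)·m_A, so m_A = 730.23/0.7736 = 943.94 kg/h.
D = (1−0.669)×943.94 + 885.35 = 1197.8 kg/h.
Recycle B = (1−0.316)×1197.8 = 819.29 kg/h.

819.3 kg/h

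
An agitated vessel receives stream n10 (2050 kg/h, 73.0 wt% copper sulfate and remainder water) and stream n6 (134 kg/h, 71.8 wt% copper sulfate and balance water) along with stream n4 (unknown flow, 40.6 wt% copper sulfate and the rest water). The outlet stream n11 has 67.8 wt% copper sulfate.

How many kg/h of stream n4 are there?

Let n4 be the unknown flow. Total out = 2184 + n4.
copper sulfate balance: 1592.7 + 0.406·n4 = 0.678·(2184 + n4)
(0.406 − 0.678)·n4 = 0.678×2184 − 1592.7 = -111.96
n4 = -111.96 / -0.272 = 411.62 kg/h

411.6 kg/h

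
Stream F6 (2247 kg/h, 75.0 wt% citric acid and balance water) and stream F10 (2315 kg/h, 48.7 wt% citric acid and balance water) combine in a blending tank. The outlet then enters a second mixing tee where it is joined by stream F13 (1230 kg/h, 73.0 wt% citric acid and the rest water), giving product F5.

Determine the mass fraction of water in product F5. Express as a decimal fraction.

Overall, product flow = 5792 kg/h.
water in = 2247×0.250 + 2315×0.513 + 1230×0.270 = 2081.4 kg/h.
water fraction in F5 = 0.3594.

0.3594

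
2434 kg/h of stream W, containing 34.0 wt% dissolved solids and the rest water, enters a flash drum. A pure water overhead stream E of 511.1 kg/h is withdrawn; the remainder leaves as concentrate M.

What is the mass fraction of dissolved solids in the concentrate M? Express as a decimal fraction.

dissolved solids is not removed: 2434×0.340 = 827.56 kg/h of dissolved solids enters M.
Concentrate = 2434 − 511.1 = 1922.9 kg/h.
Mass fraction = 827.56/1922.9 = 0.430.

0.430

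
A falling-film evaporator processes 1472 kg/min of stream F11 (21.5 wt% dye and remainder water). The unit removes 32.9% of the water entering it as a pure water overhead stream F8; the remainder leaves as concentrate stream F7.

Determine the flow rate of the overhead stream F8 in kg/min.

water entering = 1472×0.785 = 1155.5 kg/min; overhead removed = 0.329×1155.5 = 380.17 kg/min.

380.2 kg/min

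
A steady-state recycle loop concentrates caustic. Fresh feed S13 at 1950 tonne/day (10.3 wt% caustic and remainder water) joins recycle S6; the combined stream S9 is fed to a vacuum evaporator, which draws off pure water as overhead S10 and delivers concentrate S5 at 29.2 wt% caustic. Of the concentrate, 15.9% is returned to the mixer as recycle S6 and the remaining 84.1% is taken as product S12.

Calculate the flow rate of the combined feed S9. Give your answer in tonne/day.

Overall caustic balance (none leaves overhead): caustic in fresh feed = caustic in product, i.e. 1950×0.103 = (1−0.159)·S5·0.292.
S5 = 200.85/(0.292×0.841) = 817.89 tonne/day.
Recycle S6 = 0.159×817.89 = 130.04 tonne/day.
Combined feed S9 = 1950 + 130.04 = 2080 tonne/day.

2080 tonne/day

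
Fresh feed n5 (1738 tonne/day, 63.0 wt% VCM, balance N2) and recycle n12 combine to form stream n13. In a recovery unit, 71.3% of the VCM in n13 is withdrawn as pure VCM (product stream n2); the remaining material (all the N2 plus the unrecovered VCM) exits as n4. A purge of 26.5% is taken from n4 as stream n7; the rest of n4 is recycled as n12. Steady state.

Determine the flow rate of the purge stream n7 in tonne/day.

N2 enters only via n5 and leaves only via the purge: 1738×0.370 = 0.265×(N2 in n4), and the recovery unit passes all N2, so N2 in n13 = N2 in n4 = 2426.6 tonne/day.
VCM in n13: m_A = 1738×0.630 + (1−0.265)·(1−0.713)·m_A, so m_A = 1094.9/0.7891 = 1387.7 tonne/day.
n4 = (1−0.713)×1387.7 + 2426.6 = 2824.9 tonne/day.
Purge n7 = 0.265×2824.9 = 748.6 tonne/day.

748.6 tonne/day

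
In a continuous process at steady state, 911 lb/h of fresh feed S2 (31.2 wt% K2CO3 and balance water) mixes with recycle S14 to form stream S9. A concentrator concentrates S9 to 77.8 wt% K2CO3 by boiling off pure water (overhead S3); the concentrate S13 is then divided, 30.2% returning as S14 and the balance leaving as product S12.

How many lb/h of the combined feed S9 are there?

Overall K2CO3 balance (none leaves overhead): K2CO3 in fresh feed = K2CO3 in product, i.e. 911×0.312 = (1−0.302)·S13·0.778.
S13 = 284.23/(0.778×0.698) = 523.41 lb/h.
Recycle S14 = 0.302×523.41 = 158.07 lb/h.
Combined feed S9 = 911 + 158.07 = 1069.1 lb/h.

1069 lb/h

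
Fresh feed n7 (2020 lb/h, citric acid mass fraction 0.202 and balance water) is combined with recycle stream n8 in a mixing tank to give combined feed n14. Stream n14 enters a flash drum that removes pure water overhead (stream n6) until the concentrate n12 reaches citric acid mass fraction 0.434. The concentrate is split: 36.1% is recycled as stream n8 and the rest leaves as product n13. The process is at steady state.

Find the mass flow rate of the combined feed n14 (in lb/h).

2551 lb/h

Overall citric acid balance (none leaves overhead): citric acid in fresh feed = citric acid in product, i.e. 2020×0.202 = (1−0.361)·n12·0.434.
n12 = 408.04/(0.434×0.639) = 1471.3 lb/h.
Recycle n8 = 0.361×1471.3 = 531.15 lb/h.
Combined feed n14 = 2020 + 531.15 = 2551.2 lb/h.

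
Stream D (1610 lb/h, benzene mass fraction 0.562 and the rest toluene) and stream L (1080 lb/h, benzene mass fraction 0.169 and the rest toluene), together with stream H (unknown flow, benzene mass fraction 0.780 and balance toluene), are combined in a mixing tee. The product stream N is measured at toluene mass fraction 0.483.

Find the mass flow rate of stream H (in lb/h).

Let H be the unknown flow. Total out = 2690 + H.
toluene balance: 1602.7 + 0.220·H = 0.483·(2690 + H)
(0.220 − 0.483)·H = 0.483×2690 − 1602.7 = -303.39
H = -303.39 / -0.263 = 1153.6 lb/h

1154 lb/h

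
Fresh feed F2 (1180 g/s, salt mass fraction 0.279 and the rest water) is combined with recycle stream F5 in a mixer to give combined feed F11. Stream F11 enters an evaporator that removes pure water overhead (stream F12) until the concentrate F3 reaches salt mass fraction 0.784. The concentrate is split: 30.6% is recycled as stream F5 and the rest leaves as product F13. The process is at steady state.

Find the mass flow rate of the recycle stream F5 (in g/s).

185.2 g/s

Overall salt balance (none leaves overhead): salt in fresh feed = salt in product, i.e. 1180×0.279 = (1−0.306)·F3·0.784.
F3 = 329.22/(0.784×0.694) = 605.08 g/s.
Recycle F5 = 0.306×605.08 = 185.15 g/s.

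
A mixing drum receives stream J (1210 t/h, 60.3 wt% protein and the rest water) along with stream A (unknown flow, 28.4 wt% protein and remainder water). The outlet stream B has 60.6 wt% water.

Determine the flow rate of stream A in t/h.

2299 t/h

Let A be the unknown flow. Total out = 1210 + A.
water balance: 480.37 + 0.716·A = 0.606·(1210 + A)
(0.716 − 0.606)·A = 0.606×1210 − 480.37 = 252.89
A = 252.89 / 0.110 = 2299 t/h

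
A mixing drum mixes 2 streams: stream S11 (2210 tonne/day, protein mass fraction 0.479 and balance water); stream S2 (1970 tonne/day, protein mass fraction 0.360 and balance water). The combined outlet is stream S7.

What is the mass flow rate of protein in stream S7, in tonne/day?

protein out = protein in = 2210×0.479 + 1970×0.360 = 1767.8 tonne/day.

1768 tonne/day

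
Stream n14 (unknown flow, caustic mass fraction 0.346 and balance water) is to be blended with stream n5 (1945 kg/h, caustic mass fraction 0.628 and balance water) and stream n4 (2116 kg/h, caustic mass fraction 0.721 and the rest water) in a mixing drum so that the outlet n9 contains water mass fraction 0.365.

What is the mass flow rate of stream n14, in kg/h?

Let n14 be the unknown flow. Total out = 4061 + n14.
water balance: 1313.9 + 0.654·n14 = 0.365·(4061 + n14)
(0.654 − 0.365)·n14 = 0.365×4061 − 1313.9 = 168.36
n14 = 168.36 / 0.289 = 582.56 kg/h

582.6 kg/h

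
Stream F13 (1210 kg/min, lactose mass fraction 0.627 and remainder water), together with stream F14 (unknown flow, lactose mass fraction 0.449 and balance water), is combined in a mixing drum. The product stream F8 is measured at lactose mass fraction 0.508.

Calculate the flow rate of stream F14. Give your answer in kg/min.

2441 kg/min

Let F14 be the unknown flow. Total out = 1210 + F14.
lactose balance: 758.67 + 0.449·F14 = 0.508·(1210 + F14)
(0.449 − 0.508)·F14 = 0.508×1210 − 758.67 = -143.99
F14 = -143.99 / -0.059 = 2440.5 kg/min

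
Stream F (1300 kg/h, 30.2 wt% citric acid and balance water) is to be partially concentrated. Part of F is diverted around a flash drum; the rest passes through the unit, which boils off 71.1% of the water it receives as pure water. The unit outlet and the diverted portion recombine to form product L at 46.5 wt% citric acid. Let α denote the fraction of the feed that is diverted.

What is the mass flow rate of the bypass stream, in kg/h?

381.8 kg/h

All 1300×0.302 = 392.6 kg/h of citric acid reaches L, so L = 392.6/0.465 = 844.3 kg/h and vapour = 455.7 kg/h.
The evaporator receives (1−α)·1300 of feed at 0.698 water and removes 0.711 of that water:
0.711×0.698×(1−α)×1300 = 455.7
(1−α) = 455.7/645.16 = 0.7063;  α = 0.2937.
Bypass flow = 0.2937×1300 = 381.77 kg/h.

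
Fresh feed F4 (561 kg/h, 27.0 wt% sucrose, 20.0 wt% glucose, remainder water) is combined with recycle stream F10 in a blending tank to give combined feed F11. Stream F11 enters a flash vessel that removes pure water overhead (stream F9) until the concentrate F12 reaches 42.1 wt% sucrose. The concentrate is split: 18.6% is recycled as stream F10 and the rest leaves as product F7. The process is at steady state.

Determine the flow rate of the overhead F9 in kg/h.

Overall sucrose balance (none leaves overhead): sucrose in fresh feed = sucrose in product, i.e. 561×0.270 = (1−0.186)·F12·0.421.
F12 = 151.47/(0.421×0.814) = 442 kg/h.
Recycle F10 = 0.186×442 = 82.212 kg/h.
Combined feed F11 = 561 + 82.212 = 643.21 kg/h.
Overhead F9 = F11 − F12 = 643.21 − 442 = 201.21 kg/h.

201.2 kg/h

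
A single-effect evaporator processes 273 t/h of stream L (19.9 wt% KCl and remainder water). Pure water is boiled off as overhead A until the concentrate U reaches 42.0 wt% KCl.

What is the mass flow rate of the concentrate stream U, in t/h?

129.4 t/h

KCl is conserved: 273×0.199 = 54.327 t/h all reports to the concentrate.
Concentrate = 54.327/(target fraction) = 129.35 t/h.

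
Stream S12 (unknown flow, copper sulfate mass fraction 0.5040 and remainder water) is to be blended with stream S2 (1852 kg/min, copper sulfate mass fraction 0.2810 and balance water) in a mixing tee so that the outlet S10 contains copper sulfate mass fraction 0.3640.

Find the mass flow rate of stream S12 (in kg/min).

Let S12 be the unknown flow. Total out = 1852 + S12.
copper sulfate balance: 520.41 + 0.504·S12 = 0.364·(1852 + S12)
(0.504 − 0.364)·S12 = 0.364×1852 − 520.41 = 153.72
S12 = 153.72 / 0.140 = 1098 kg/min

1098 kg/min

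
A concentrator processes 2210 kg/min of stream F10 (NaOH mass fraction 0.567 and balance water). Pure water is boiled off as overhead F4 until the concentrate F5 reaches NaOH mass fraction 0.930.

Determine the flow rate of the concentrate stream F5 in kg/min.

NaOH is conserved: 2210×0.567 = 1253.1 kg/min all reports to the concentrate.
Concentrate = 1253.1/(target fraction) = 1347.4 kg/min.

1347 kg/min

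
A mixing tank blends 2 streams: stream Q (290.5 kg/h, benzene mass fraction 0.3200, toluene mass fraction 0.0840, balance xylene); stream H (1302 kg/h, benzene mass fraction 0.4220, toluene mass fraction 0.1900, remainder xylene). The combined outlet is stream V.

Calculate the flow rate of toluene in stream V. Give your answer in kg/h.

toluene out = toluene in = 290.5×0.084 + 1302×0.190 = 271.78 kg/h.

271.8 kg/h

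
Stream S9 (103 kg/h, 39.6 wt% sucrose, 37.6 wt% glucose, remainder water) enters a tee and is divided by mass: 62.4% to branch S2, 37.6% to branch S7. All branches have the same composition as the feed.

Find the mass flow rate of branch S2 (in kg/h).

Branch S2 flow = 0.624×103 = 64.272 kg/h.

64.27 kg/h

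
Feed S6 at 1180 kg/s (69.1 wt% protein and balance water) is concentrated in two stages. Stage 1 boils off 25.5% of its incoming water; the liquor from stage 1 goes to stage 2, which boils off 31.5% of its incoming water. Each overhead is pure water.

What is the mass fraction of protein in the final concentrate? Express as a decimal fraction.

water in feed = 1180×0.309 = 364.62 kg/s.
After stage 1: water left = (1−0.255)×364.62 = 271.64; stream total = 1087 kg/s.
After stage 2: water left = (1−0.315)×271.64 = 186.07; final concentrate = 1001.5 kg/s.
protein fraction = 815.38/1001.5 = 0.814.

0.814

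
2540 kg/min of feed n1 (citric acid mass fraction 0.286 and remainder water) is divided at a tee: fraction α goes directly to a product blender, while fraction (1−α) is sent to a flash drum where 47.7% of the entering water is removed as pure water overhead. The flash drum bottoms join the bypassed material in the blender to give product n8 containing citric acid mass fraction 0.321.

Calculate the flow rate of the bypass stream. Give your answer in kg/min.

All 2540×0.286 = 726.44 kg/min of citric acid reaches n8, so n8 = 726.44/0.321 = 2263.1 kg/min and vapour = 276.95 kg/min.
The evaporator receives (1−α)·2540 of feed at 0.714 water and removes 0.477 of that water:
0.477×0.714×(1−α)×2540 = 276.95
(1−α) = 276.95/865.07 = 0.3201;  α = 0.6799.
Bypass flow = 0.6799×2540 = 1726.8 kg/min.

1727 kg/min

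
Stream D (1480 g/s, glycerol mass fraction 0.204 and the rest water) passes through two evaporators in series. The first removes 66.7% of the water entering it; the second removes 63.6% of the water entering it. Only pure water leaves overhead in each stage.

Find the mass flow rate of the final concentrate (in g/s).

water in feed = 1480×0.796 = 1178.1 g/s.
After stage 1: water left = (1−0.667)×1178.1 = 392.3; stream total = 694.22 g/s.
After stage 2: water left = (1−0.636)×392.3 = 142.8; final concentrate = 444.72 g/s.

444.7 g/s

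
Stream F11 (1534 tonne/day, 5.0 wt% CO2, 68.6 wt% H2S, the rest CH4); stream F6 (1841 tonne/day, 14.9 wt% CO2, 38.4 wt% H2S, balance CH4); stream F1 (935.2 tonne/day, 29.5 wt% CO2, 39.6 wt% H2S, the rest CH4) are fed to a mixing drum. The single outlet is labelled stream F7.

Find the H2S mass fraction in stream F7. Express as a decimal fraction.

Total flow out = 1534 + 1841 + 935.2 = 4310.2 tonne/day.
H2S in = 1534×0.686 + 1841×0.384 + 935.2×0.396 = 2129.6 tonne/day.
H2S mass fraction in F7 = 2129.6/4310.2 = 0.4941.

0.4941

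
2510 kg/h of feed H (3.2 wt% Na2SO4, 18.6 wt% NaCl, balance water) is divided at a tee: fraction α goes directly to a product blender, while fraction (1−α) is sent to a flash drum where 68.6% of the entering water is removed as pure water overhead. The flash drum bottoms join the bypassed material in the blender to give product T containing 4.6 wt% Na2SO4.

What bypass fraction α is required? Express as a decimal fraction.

All 2510×0.032 = 80.32 kg/h of Na2SO4 reaches T, so T = 80.32/0.046 = 1746.1 kg/h and vapour = 763.91 kg/h.
The evaporator receives (1−α)·2510 of feed at 0.782 water and removes 0.686 of that water:
0.686×0.782×(1−α)×2510 = 763.91
(1−α) = 763.91/1346.5 = 0.5673;  α = 0.4327.

0.433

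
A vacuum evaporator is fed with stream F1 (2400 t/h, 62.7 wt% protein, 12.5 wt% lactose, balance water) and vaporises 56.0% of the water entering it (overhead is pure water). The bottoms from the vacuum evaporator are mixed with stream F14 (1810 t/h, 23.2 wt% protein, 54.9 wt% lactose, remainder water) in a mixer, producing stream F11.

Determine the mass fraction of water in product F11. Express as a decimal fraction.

Vapour removed = 0.560×0.248×2400 = 333.31 t/h; concentrate = 2066.7 t/h.
water reaching the mixer = 261.89 (from concentrate) + 1810×0.219 = 658.28 t/h.
Product flow = 2066.7 + 1810 = 3876.7 t/h; water fraction = 0.1698.

0.1698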